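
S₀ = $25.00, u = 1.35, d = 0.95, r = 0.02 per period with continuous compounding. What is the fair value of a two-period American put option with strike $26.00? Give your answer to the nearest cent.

$2.25

Risk-neutral probability p = (e^0.02 − 0.95)/(1.35 − 0.95) = 0.0702/0.4000 = 0.1755
Terminal stock prices: S_uu = 45.56, S_ud = 32.06, S_dd = 22.56
Terminal payoffs (K − S): max(-19.56, 0) = 0, max(-6.062, 0) = 0, max(3.438, 0) = 3.438
Node u (S = 33.75): continuation = e^(−0.02)·[0.1755·0.0000 + 0.8245·0.0000] = 0.0000; exercise value = 0.0000 ≤ continuation, so V_u = 0.0000
Node d (S = 23.75): continuation = e^(−0.02)·[0.1755·0.0000 + 0.8245·3.4375] = 2.7781; exercise value = 2.2500 ≤ continuation, so V_d = 2.7781
Node 0 (S = 25): continuation = e^(−0.02)·[0.1755·0.0000 + 0.8245·2.7781] = 2.2452; exercise value = 1.0000 ≤ continuation, so V_0 = 2.2452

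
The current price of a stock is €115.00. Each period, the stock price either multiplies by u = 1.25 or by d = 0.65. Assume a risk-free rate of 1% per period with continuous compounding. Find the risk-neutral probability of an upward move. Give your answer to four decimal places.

p = 0.6001

Risk-neutral probability p = (e^0.01 − 0.65)/(1.25 − 0.65) = 0.3601/0.6000 = 0.6001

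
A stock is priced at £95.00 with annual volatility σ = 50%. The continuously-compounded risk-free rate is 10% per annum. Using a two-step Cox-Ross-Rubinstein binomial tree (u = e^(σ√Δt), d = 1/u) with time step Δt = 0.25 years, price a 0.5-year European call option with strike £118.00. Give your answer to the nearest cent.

£8.75

CRR parameters: u = e^(σ√Δt) = e^(0.5·√0.25) = 1.2840, d = 1/u = 0.7788
Per-period rate: rΔt = 0.1·0.25 = 0.025, so R = e^0.025 = 1.0253
Risk-neutral probability p = (e^0.025 − 0.7788)/(1.2840 − 0.7788) = 0.2465/0.5052 = 0.4879
Terminal stock prices: S_uu = 156.6, S_ud = 95, S_dd = 57.62
Terminal payoffs (S − K): max(38.63, 0) = 38.63, max(-23, 0) = 0, max(-60.38, 0) = 0
Node u (S = 122): V_u = e^(−0.025)·[0.4879·38.6285 + 0.5121·0.0000] = 18.3827
Node d (S = 73.99): V_d = e^(−0.025)·[0.4879·0.0000 + 0.5121·0.0000] = 0.0000
Node 0 (S = 95): V_0 = e^(−0.025)·[0.4879·18.3827 + 0.5121·0.0000] = 8.7480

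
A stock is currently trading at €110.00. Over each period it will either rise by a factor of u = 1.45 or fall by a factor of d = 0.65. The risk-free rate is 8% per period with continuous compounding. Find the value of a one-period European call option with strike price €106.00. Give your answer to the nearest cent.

€26.75

Risk-neutral probability p = (e^0.08 − 0.65)/(1.45 − 0.65) = 0.4333/0.8000 = 0.5416
Terminal stock prices: S_u = 159.5, S_d = 71.5
Terminal payoffs (S − K): max(53.5, 0) = 53.5, max(-34.5, 0) = 0
Node 0 (S = 110): V_0 = e^(−0.08)·[0.5416·53.5000 + 0.4584·0.0000] = 26.7483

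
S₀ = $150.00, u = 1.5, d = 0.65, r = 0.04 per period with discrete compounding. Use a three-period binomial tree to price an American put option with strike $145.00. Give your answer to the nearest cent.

$34.03

Risk-neutral probability p = (1 + 0.04 − 0.65)/(1.5 − 0.65) = 0.3900/0.8500 = 0.4588
Terminal stock prices: S_uuu = 506.2, S_uud = 219.4, S_udd = 95.06, S_ddd = 41.19
Terminal payoffs (K − S): max(-361.2, 0) = 0, max(-74.38, 0) = 0, max(49.94, 0) = 49.94, max(103.8, 0) = 103.8
Node uu (S = 337.5): continuation = 1/1.04·[0.4588·0.0000 + 0.5412·0.0000] = 0.0000; exercise value = 0.0000 ≤ continuation, so V_uu = 0.0000
Node ud (S = 146.2): continuation = 1/1.04·[0.4588·0.0000 + 0.5412·49.9375] = 25.9856; exercise value = 0.0000 ≤ continuation, so V_ud = 25.9856
Node dd (S = 63.38): continuation = 1/1.04·[0.4588·49.9375 + 0.5412·103.8063] = 76.0481; exercise value = 81.6250 > continuation, so V_dd = 81.6250 (exercise)
Node u (S = 225): continuation = 1/1.04·[0.4588·0.0000 + 0.5412·25.9856] = 13.5219; exercise value = 0.0000 ≤ continuation, so V_u = 13.5219
Node d (S = 97.5): continuation = 1/1.04·[0.4588·25.9856 + 0.5412·81.6250] = 53.9388; exercise value = 47.5000 ≤ continuation, so V_d = 53.9388
Node 0 (S = 150): continuation = 1/1.04·[0.4588·13.5219 + 0.5412·53.9388] = 34.0332; exercise value = 0.0000 ≤ continuation, so V_0 = 34.0332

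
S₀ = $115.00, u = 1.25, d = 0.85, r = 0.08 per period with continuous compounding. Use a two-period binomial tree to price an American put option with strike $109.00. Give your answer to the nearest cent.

$4.33

Risk-neutral probability p = (e^0.08 − 0.85)/(1.25 − 0.85) = 0.2333/0.4000 = 0.5832
Terminal stock prices: S_uu = 179.7, S_ud = 122.2, S_dd = 83.09
Terminal payoffs (K − S): max(-70.69, 0) = 0, max(-13.19, 0) = 0, max(25.91, 0) = 25.91
Node u (S = 143.8): continuation = e^(−0.08)·[0.5832·0.0000 + 0.4168·0.0000] = 0.0000; exercise value = 0.0000 ≤ continuation, so V_u = 0.0000
Node d (S = 97.75): continuation = e^(−0.08)·[0.5832·0.0000 + 0.4168·25.9125] = 9.9695; exercise value = 11.2500 > continuation, so V_d = 11.2500 (exercise)
Node 0 (S = 115): continuation = e^(−0.08)·[0.5832·0.0000 + 0.4168·11.2500] = 4.3283; exercise value = 0.0000 ≤ continuation, so V_0 = 4.3283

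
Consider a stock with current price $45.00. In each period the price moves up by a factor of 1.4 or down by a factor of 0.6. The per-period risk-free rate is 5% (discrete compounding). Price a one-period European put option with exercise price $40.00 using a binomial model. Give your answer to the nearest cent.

$5.42

Risk-neutral probability p = (1 + 0.05 − 0.6)/(1.4 − 0.6) = 0.4500/0.8000 = 0.5625
Terminal stock prices: S_u = 63, S_d = 27
Terminal payoffs (K − S): max(-23, 0) = 0, max(13, 0) = 13
Node 0 (S = 45): V_0 = 1/1.05·[0.5625·0.0000 + 0.4375·13.0000] = 5.4167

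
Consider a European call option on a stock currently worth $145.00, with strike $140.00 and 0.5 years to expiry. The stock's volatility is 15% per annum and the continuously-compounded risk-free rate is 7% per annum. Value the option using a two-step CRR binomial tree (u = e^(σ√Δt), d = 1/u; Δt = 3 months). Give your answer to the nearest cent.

$12.18

CRR parameters: u = e^(σ√Δt) = e^(0.15·√0.25) = 1.0779, d = 1/u = 0.9277
Per-period rate: rΔt = 0.07·0.25 = 0.0175, so R = e^0.0175 = 1.0177
Risk-neutral probability p = (e^0.0175 − 0.9277)/(1.0779 − 0.9277) = 0.0899/0.1501 = 0.5988
Terminal stock prices: S_uu = 168.5, S_ud = 145, S_dd = 124.8
Terminal payoffs (S − K): max(28.47, 0) = 28.47, max(5, 0) = 5, max(-15.2, 0) = 0
Node u (S = 156.3): V_u = e^(−0.0175)·[0.5988·28.4660 + 0.4012·5.0000] = 18.7219
Node d (S = 134.5): V_d = e^(−0.0175)·[0.5988·5.0000 + 0.4012·0.0000] = 2.9423
Node 0 (S = 145): V_0 = e^(−0.0175)·[0.5988·18.7219 + 0.4012·2.9423] = 12.1768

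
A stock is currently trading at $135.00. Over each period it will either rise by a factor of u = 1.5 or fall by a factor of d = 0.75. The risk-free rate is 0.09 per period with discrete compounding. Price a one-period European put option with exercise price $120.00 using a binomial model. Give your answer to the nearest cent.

Risk-neutral probability p = (1 + 0.09 − 0.75)/(1.5 − 0.75) = 0.3400/0.7500 = 0.4533
Terminal stock prices: S_u = 202.5, S_d = 101.2
Terminal payoffs (K − S): max(-82.5, 0) = 0, max(18.75, 0) = 18.75
Node 0 (S = 135): V_0 = 1/1.09·[0.4533·0.0000 + 0.5467·18.7500] = 9.4037

$9.40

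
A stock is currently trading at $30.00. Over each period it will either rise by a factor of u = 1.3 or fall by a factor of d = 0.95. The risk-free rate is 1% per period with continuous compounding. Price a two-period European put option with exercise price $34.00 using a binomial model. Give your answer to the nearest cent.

$4.66

Risk-neutral probability p = (e^0.01 − 0.95)/(1.3 − 0.95) = 0.0601/0.3500 = 0.1716
Terminal stock prices: S_uu = 50.7, S_ud = 37.05, S_dd = 27.07
Terminal payoffs (K − S): max(-16.7, 0) = 0, max(-3.05, 0) = 0, max(6.925, 0) = 6.925
Node u (S = 39): V_u = e^(−0.01)·[0.1716·0.0000 + 0.8284·0.0000] = 0.0000
Node d (S = 28.5): V_d = e^(−0.01)·[0.1716·0.0000 + 0.8284·6.9250] = 5.6798
Node 0 (S = 30): V_0 = e^(−0.01)·[0.1716·0.0000 + 0.8284·5.6798] = 4.6585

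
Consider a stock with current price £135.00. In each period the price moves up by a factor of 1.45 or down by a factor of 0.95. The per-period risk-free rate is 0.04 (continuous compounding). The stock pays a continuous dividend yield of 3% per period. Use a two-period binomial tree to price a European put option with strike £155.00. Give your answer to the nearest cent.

Per-period risk-free factor R = e^0.04 = 1.0408; dividend-adjusted growth = e^(0.04−0.03) = 1.0101.
Risk-neutral probability p = (1.0101 − 0.95)/(1.45 − 0.95) = 0.0601/0.5000 = 0.1201
Terminal stock prices: S_uu = 283.8, S_ud = 186, S_dd = 121.8
Terminal payoffs (K − S): max(-128.8, 0) = 0, max(-30.96, 0) = 0, max(33.16, 0) = 33.16
Node u (S = 195.8): V_u = e^(−0.04)·[0.1201·0.0000 + 0.8799·0.0000] = 0.0000
Node d (S = 128.2): V_d = e^(−0.04)·[0.1201·0.0000 + 0.8799·33.1625] = 28.0355
Node 0 (S = 135): V_0 = e^(−0.04)·[0.1201·0.0000 + 0.8799·28.0355] = 23.7012

£23.70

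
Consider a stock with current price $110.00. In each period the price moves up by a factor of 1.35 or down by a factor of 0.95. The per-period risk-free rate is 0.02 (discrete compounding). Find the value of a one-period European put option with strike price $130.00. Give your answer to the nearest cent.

Risk-neutral probability p = (1 + 0.02 − 0.95)/(1.35 − 0.95) = 0.0700/0.4000 = 0.1750
Terminal stock prices: S_u = 148.5, S_d = 104.5
Terminal payoffs (K − S): max(-18.5, 0) = 0, max(25.5, 0) = 25.5
Node 0 (S = 110): V_0 = 1/1.02·[0.1750·0.0000 + 0.8250·25.5000] = 20.6250

$20.62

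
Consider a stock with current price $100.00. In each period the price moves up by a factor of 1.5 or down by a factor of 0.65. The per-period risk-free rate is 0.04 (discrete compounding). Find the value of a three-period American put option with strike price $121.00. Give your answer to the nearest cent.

Risk-neutral probability p = (1 + 0.04 − 0.65)/(1.5 − 0.65) = 0.3900/0.8500 = 0.4588
Terminal stock prices: S_uuu = 337.5, S_uud = 146.2, S_udd = 63.38, S_ddd = 27.46
Terminal payoffs (K − S): max(-216.5, 0) = 0, max(-25.25, 0) = 0, max(57.62, 0) = 57.62, max(93.54, 0) = 93.54
Node uu (S = 225): continuation = 1/1.04·[0.4588·0.0000 + 0.5412·0.0000] = 0.0000; exercise value = 0.0000 ≤ continuation, so V_uu = 0.0000
Node ud (S = 97.5): continuation = 1/1.04·[0.4588·0.0000 + 0.5412·57.6250] = 29.9859; exercise value = 23.5000 ≤ continuation, so V_ud = 29.9859
Node dd (S = 42.25): continuation = 1/1.04·[0.4588·57.6250 + 0.5412·93.5375] = 74.0962; exercise value = 78.7500 > continuation, so V_dd = 78.7500 (exercise)
Node u (S = 150): continuation = 1/1.04·[0.4588·0.0000 + 0.5412·29.9859] = 15.6035; exercise value = 0.0000 ≤ continuation, so V_u = 15.6035
Node d (S = 65): continuation = 1/1.04·[0.4588·29.9859 + 0.5412·78.7500] = 54.2076; exercise value = 56.0000 > continuation, so V_d = 56.0000 (exercise)
Node 0 (S = 100): continuation = 1/1.04·[0.4588·15.6035 + 0.5412·56.0000] = 36.0242; exercise value = 21.0000 ≤ continuation, so V_0 = 36.0242

$36.02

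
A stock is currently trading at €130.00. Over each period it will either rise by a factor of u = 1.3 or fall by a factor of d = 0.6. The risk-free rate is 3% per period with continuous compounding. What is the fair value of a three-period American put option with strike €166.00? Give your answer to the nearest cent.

Risk-neutral probability p = (e^0.03 − 0.6)/(1.3 − 0.6) = 0.4305/0.7000 = 0.6149
Terminal stock prices: S_uuu = 285.6, S_uud = 131.8, S_udd = 60.84, S_ddd = 28.08
Terminal payoffs (K − S): max(-119.6, 0) = 0, max(34.18, 0) = 34.18, max(105.2, 0) = 105.2, max(137.9, 0) = 137.9
Node uu (S = 219.7): continuation = e^(−0.03)·[0.6149·0.0000 + 0.3851·34.1800] = 12.7725; exercise value = 0.0000 ≤ continuation, so V_uu = 12.7725
Node ud (S = 101.4): continuation = e^(−0.03)·[0.6149·34.1800 + 0.3851·105.1600] = 59.6940; exercise value = 64.6000 > continuation, so V_ud = 64.6000 (exercise)
Node dd (S = 46.8): continuation = e^(−0.03)·[0.6149·105.1600 + 0.3851·137.9200] = 114.2940; exercise value = 119.2000 > continuation, so V_dd = 119.2000 (exercise)
Node u (S = 169): continuation = e^(−0.03)·[0.6149·12.7725 + 0.3851·64.6000] = 31.7622; exercise value = 0.0000 ≤ continuation, so V_u = 31.7622
Node d (S = 78): continuation = e^(−0.03)·[0.6149·64.6000 + 0.3851·119.2000] = 83.0940; exercise value = 88.0000 > continuation, so V_d = 88.0000 (exercise)
Node 0 (S = 130): continuation = e^(−0.03)·[0.6149·31.7622 + 0.3851·88.0000] = 51.8387; exercise value = 36.0000 ≤ continuation, so V_0 = 51.8387

€51.84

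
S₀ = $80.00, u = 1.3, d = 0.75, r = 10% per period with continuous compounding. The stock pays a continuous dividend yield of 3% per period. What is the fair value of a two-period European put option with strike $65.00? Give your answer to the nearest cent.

$2.80

Per-period risk-free factor R = e^0.1 = 1.1052; dividend-adjusted growth = e^(0.1−0.03) = 1.0725.
Risk-neutral probability p = (1.0725 − 0.75)/(1.3 − 0.75) = 0.3225/0.5500 = 0.5864
Terminal stock prices: S_uu = 135.2, S_ud = 78, S_dd = 45
Terminal payoffs (K − S): max(-70.2, 0) = 0, max(-13, 0) = 0, max(20, 0) = 20
Node u (S = 104): V_u = e^(−0.1)·[0.5864·0.0000 + 0.4136·0.0000] = 0.0000
Node d (S = 60): V_d = e^(−0.1)·[0.5864·0.0000 + 0.4136·20.0000] = 7.4852
Node 0 (S = 80): V_0 = e^(−0.1)·[0.5864·0.0000 + 0.4136·7.4852] = 2.8014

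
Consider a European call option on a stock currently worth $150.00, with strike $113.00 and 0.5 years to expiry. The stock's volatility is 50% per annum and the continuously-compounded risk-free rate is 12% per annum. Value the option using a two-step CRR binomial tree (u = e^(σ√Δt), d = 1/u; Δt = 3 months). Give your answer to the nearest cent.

$48.80

CRR parameters: u = e^(σ√Δt) = e^(0.5·√0.25) = 1.2840, d = 1/u = 0.7788
Per-period rate: rΔt = 0.12·0.25 = 0.03, so R = e^0.03 = 1.0305
Risk-neutral probability p = (e^0.03 − 0.7788)/(1.2840 − 0.7788) = 0.2517/0.5052 = 0.4981
Terminal stock prices: S_uu = 247.3, S_ud = 150, S_dd = 90.98
Terminal payoffs (S − K): max(134.3, 0) = 134.3, max(37, 0) = 37, max(-22.02, 0) = 0
Node u (S = 192.6): V_u = e^(−0.03)·[0.4981·134.3082 + 0.5019·37.0000] = 82.9435
Node d (S = 116.8): V_d = e^(−0.03)·[0.4981·37.0000 + 0.5019·0.0000] = 17.8851
Node 0 (S = 150): V_0 = e^(−0.03)·[0.4981·82.9435 + 0.5019·17.8851] = 48.8045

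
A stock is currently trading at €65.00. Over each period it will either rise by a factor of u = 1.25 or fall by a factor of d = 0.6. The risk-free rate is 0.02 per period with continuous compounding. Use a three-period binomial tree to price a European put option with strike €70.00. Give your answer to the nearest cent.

€15.41

Risk-neutral probability p = (e^0.02 − 0.6)/(1.25 − 0.6) = 0.4202/0.6500 = 0.6465
Terminal stock prices: S_uuu = 127, S_uud = 60.94, S_udd = 29.25, S_ddd = 14.04
Terminal payoffs (K − S): max(-56.95, 0) = 0, max(9.062, 0) = 9.062, max(40.75, 0) = 40.75, max(55.96, 0) = 55.96
Node uu (S = 101.6): V_uu = e^(−0.02)·[0.6465·0.0000 + 0.3535·9.0625] = 3.1405
Node ud (S = 48.75): V_ud = e^(−0.02)·[0.6465·9.0625 + 0.3535·40.7500] = 19.8639
Node dd (S = 23.4): V_dd = e^(−0.02)·[0.6465·40.7500 + 0.3535·55.9600] = 45.2139
Node u (S = 81.25): V_u = e^(−0.02)·[0.6465·3.1405 + 0.3535·19.8639] = 8.8736
Node d (S = 39): V_d = e^(−0.02)·[0.6465·19.8639 + 0.3535·45.2139] = 28.2553
Node 0 (S = 65): V_0 = e^(−0.02)·[0.6465·8.8736 + 0.3535·28.2553] = 15.4143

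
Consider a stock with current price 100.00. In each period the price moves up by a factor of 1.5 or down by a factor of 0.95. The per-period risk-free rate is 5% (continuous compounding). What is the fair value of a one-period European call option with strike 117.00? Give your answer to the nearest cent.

Risk-neutral probability p = (e^0.05 − 0.95)/(1.5 − 0.95) = 0.1013/0.5500 = 0.1841
Terminal stock prices: S_u = 150, S_d = 95
Terminal payoffs (S − K): max(33, 0) = 33, max(-22, 0) = 0
Node 0 (S = 100): V_0 = e^(−0.05)·[0.1841·33.0000 + 0.8159·0.0000] = 5.7799

5.78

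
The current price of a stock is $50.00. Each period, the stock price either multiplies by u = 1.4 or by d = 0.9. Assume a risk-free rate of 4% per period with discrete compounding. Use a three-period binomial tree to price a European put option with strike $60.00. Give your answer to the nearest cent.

Risk-neutral probability p = (1 + 0.04 − 0.9)/(1.4 − 0.9) = 0.1400/0.5000 = 0.2800
Terminal stock prices: S_uuu = 137.2, S_uud = 88.2, S_udd = 56.7, S_ddd = 36.45
Terminal payoffs (K − S): max(-77.2, 0) = 0, max(-28.2, 0) = 0, max(3.3, 0) = 3.3, max(23.55, 0) = 23.55
Node uu (S = 98): V_uu = 1/1.04·[0.2800·0.0000 + 0.7200·0.0000] = 0.0000
Node ud (S = 63): V_ud = 1/1.04·[0.2800·0.0000 + 0.7200·3.3000] = 2.2846
Node dd (S = 40.5): V_dd = 1/1.04·[0.2800·3.3000 + 0.7200·23.5500] = 17.1923
Node u (S = 70): V_u = 1/1.04·[0.2800·0.0000 + 0.7200·2.2846] = 1.5817
Node d (S = 45): V_d = 1/1.04·[0.2800·2.2846 + 0.7200·17.1923] = 12.5175
Node 0 (S = 50): V_0 = 1/1.04·[0.2800·1.5817 + 0.7200·12.5175] = 9.0918

$9.09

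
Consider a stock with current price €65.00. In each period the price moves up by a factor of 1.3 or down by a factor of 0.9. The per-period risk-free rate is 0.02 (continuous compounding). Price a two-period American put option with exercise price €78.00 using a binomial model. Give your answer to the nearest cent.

€13.76

Risk-neutral probability p = (e^0.02 − 0.9)/(1.3 − 0.9) = 0.1202/0.4000 = 0.3005
Terminal stock prices: S_uu = 109.9, S_ud = 76.05, S_dd = 52.65
Terminal payoffs (K − S): max(-31.85, 0) = 0, max(1.95, 0) = 1.95, max(25.35, 0) = 25.35
Node u (S = 84.5): continuation = e^(−0.02)·[0.3005·0.0000 + 0.6995·1.9500] = 1.3370; exercise value = 0.0000 ≤ continuation, so V_u = 1.3370
Node d (S = 58.5): continuation = e^(−0.02)·[0.3005·1.9500 + 0.6995·25.3500] = 17.9555; exercise value = 19.5000 > continuation, so V_d = 19.5000 (exercise)
Node 0 (S = 65): continuation = e^(−0.02)·[0.3005·1.3370 + 0.6995·19.5000] = 13.7639; exercise value = 13.0000 ≤ continuation, so V_0 = 13.7639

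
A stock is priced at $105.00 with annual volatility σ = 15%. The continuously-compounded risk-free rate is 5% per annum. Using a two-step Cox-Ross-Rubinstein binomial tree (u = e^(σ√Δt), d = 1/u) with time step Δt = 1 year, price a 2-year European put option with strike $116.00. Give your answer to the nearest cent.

CRR parameters: u = e^(σ√Δt) = e^(0.15·√1) = 1.1618, d = 1/u = 0.8607
Per-period rate: rΔt = 0.05·1 = 0.05, so R = e^0.05 = 1.0513
Risk-neutral probability p = (e^0.05 − 0.8607)/(1.1618 − 0.8607) = 0.1906/0.3011 = 0.6328
Terminal stock prices: S_uu = 141.7, S_ud = 105, S_dd = 77.79
Terminal payoffs (K − S): max(-25.74, 0) = 0, max(11, 0) = 11, max(38.21, 0) = 38.21
Node u (S = 122): V_u = e^(−0.05)·[0.6328·0.0000 + 0.3672·11.0000] = 3.8418
Node d (S = 90.37): V_d = e^(−0.05)·[0.6328·11.0000 + 0.3672·38.2141] = 19.9683
Node 0 (S = 105): V_0 = e^(−0.05)·[0.6328·3.8418 + 0.3672·19.9683] = 9.2868

$9.29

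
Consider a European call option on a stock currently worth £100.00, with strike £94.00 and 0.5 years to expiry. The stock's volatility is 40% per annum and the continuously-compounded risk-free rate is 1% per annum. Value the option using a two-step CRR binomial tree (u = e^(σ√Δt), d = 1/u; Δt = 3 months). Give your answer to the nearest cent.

CRR parameters: u = e^(σ√Δt) = e^(0.4·√0.25) = 1.2214, d = 1/u = 0.8187
Per-period rate: rΔt = 0.01·0.25 = 0.0025, so R = e^0.0025 = 1.0025
Risk-neutral probability p = (e^0.0025 − 0.8187)/(1.2214 − 0.8187) = 0.1838/0.4027 = 0.4564
Terminal stock prices: S_uu = 149.2, S_ud = 100, S_dd = 67.03
Terminal payoffs (S − K): max(55.18, 0) = 55.18, max(6, 0) = 6, max(-26.97, 0) = 0
Node u (S = 122.1): V_u = e^(−0.0025)·[0.4564·55.1825 + 0.5436·6.0000] = 28.3750
Node d (S = 81.87): V_d = e^(−0.0025)·[0.4564·6.0000 + 0.5436·0.0000] = 2.7315
Node 0 (S = 100): V_0 = e^(−0.0025)·[0.4564·28.3750 + 0.5436·2.7315] = 14.3987

£14.40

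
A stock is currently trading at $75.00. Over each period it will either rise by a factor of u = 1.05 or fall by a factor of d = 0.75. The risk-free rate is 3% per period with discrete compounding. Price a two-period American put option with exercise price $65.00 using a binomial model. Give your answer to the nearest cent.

Risk-neutral probability p = (1 + 0.03 − 0.75)/(1.05 − 0.75) = 0.2800/0.3000 = 0.9333
Terminal stock prices: S_uu = 82.69, S_ud = 59.06, S_dd = 42.19
Terminal payoffs (K − S): max(-17.69, 0) = 0, max(5.938, 0) = 5.938, max(22.81, 0) = 22.81
Node u (S = 78.75): continuation = 1/1.03·[0.9333·0.0000 + 0.0667·5.9375] = 0.3843; exercise value = 0.0000 ≤ continuation, so V_u = 0.3843
Node d (S = 56.25): continuation = 1/1.03·[0.9333·5.9375 + 0.0667·22.8125] = 6.8568; exercise value = 8.7500 > continuation, so V_d = 8.7500 (exercise)
Node 0 (S = 75): continuation = 1/1.03·[0.9333·0.3843 + 0.0667·8.7500] = 0.9146; exercise value = 0.0000 ≤ continuation, so V_0 = 0.9146

$0.91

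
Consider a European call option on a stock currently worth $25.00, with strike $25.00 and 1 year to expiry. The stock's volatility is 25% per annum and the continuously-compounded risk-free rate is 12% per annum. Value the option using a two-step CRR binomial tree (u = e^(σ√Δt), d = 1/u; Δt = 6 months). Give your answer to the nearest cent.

CRR parameters: u = e^(σ√Δt) = e^(0.25·√0.5) = 1.1934, d = 1/u = 0.8380
Per-period rate: rΔt = 0.12·0.5 = 0.06, so R = e^0.06 = 1.0618
Risk-neutral probability p = (e^0.06 − 0.8380)/(1.1934 − 0.8380) = 0.2239/0.3554 = 0.6299
Terminal stock prices: S_uu = 35.6, S_ud = 25, S_dd = 17.55
Terminal payoffs (S − K): max(10.6, 0) = 10.6, max(0, 0) = 0, max(-7.445, 0) = 0
Node u (S = 29.83): V_u = e^(−0.06)·[0.6299·10.6030 + 0.3701·0.0000] = 6.2900
Node d (S = 20.95): V_d = e^(−0.06)·[0.6299·0.0000 + 0.3701·0.0000] = 0.0000
Node 0 (S = 25): V_0 = e^(−0.06)·[0.6299·6.2900 + 0.3701·0.0000] = 3.7314

$3.73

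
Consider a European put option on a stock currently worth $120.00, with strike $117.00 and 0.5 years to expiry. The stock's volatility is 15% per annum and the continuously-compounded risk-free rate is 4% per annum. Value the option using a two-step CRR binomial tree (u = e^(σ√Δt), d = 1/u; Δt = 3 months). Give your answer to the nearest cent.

CRR parameters: u = e^(σ√Δt) = e^(0.15·√0.25) = 1.0779, d = 1/u = 0.9277
Per-period rate: rΔt = 0.04·0.25 = 0.01, so R = e^0.01 = 1.0101
Risk-neutral probability p = (e^0.01 − 0.9277)/(1.0779 − 0.9277) = 0.0823/0.1501 = 0.5482
Terminal stock prices: S_uu = 139.4, S_ud = 120, S_dd = 103.3
Terminal payoffs (K − S): max(-22.42, 0) = 0, max(-3, 0) = 0, max(13.72, 0) = 13.72
Node u (S = 129.3): V_u = e^(−0.01)·[0.5482·0.0000 + 0.4518·0.0000] = 0.0000
Node d (S = 111.3): V_d = e^(−0.01)·[0.5482·0.0000 + 0.4518·13.7150] = 6.1348
Node 0 (S = 120): V_0 = e^(−0.01)·[0.5482·0.0000 + 0.4518·6.1348] = 2.7442

$2.74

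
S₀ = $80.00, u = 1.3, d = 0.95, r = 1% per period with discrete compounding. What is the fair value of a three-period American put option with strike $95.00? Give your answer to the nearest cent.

Risk-neutral probability p = (1 + 0.01 − 0.95)/(1.3 − 0.95) = 0.0600/0.3500 = 0.1714
Terminal stock prices: S_uuu = 175.8, S_uud = 128.4, S_udd = 93.86, S_ddd = 68.59
Terminal payoffs (K − S): max(-80.76, 0) = 0, max(-33.44, 0) = 0, max(1.14, 0) = 1.14, max(26.41, 0) = 26.41
Node uu (S = 135.2): continuation = 1/1.01·[0.1714·0.0000 + 0.8286·0.0000] = 0.0000; exercise value = 0.0000 ≤ continuation, so V_uu = 0.0000
Node ud (S = 98.8): continuation = 1/1.01·[0.1714·0.0000 + 0.8286·1.1400] = 0.9352; exercise value = 0.0000 ≤ continuation, so V_ud = 0.9352
Node dd (S = 72.2): continuation = 1/1.01·[0.1714·1.1400 + 0.8286·26.4100] = 21.8594; exercise value = 22.8000 > continuation, so V_dd = 22.8000 (exercise)
Node u (S = 104): continuation = 1/1.01·[0.1714·0.0000 + 0.8286·0.9352] = 0.7672; exercise value = 0.0000 ≤ continuation, so V_u = 0.7672
Node d (S = 76): continuation = 1/1.01·[0.1714·0.9352 + 0.8286·22.8000] = 18.8631; exercise value = 19.0000 > continuation, so V_d = 19.0000 (exercise)
Node 0 (S = 80): continuation = 1/1.01·[0.1714·0.7672 + 0.8286·19.0000] = 15.7172; exercise value = 15.0000 ≤ continuation, so V_0 = 15.7172

$15.72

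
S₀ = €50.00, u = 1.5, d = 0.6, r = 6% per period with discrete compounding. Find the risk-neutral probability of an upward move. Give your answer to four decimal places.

Risk-neutral probability p = (1 + 0.06 − 0.6)/(1.5 − 0.6) = 0.4600/0.9000 = 0.5111

p = 0.5111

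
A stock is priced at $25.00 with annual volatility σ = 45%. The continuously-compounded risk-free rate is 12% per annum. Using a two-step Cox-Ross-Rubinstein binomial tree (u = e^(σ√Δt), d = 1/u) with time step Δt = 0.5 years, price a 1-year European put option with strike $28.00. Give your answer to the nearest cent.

$4.39

CRR parameters: u = e^(σ√Δt) = e^(0.45·√0.5) = 1.3746, d = 1/u = 0.7275
Per-period rate: rΔt = 0.12·0.5 = 0.06, so R = e^0.06 = 1.0618
Risk-neutral probability p = (e^0.06 − 0.7275)/(1.3746 − 0.7275) = 0.3344/0.6472 = 0.5167
Terminal stock prices: S_uu = 47.24, S_ud = 25, S_dd = 13.23
Terminal payoffs (K − S): max(-19.24, 0) = 0, max(3, 0) = 3, max(14.77, 0) = 14.77
Node u (S = 34.37): V_u = e^(−0.06)·[0.5167·0.0000 + 0.4833·3.0000] = 1.3656
Node d (S = 18.19): V_d = e^(−0.06)·[0.5167·3.0000 + 0.4833·14.7701] = 8.1829
Node 0 (S = 25): V_0 = e^(−0.06)·[0.5167·1.3656 + 0.4833·8.1829] = 4.3893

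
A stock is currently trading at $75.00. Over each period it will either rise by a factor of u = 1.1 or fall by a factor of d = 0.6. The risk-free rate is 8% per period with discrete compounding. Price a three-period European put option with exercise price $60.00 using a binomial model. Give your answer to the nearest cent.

$0.60

Risk-neutral probability p = (1 + 0.08 − 0.6)/(1.1 − 0.6) = 0.4800/0.5000 = 0.9600
Terminal stock prices: S_uuu = 99.83, S_uud = 54.45, S_udd = 29.7, S_ddd = 16.2
Terminal payoffs (K − S): max(-39.83, 0) = 0, max(5.55, 0) = 5.55, max(30.3, 0) = 30.3, max(43.8, 0) = 43.8
Node uu (S = 90.75): V_uu = 1/1.08·[0.9600·0.0000 + 0.0400·5.5500] = 0.2056
Node ud (S = 49.5): V_ud = 1/1.08·[0.9600·5.5500 + 0.0400·30.3000] = 6.0556
Node dd (S = 27): V_dd = 1/1.08·[0.9600·30.3000 + 0.0400·43.8000] = 28.5556
Node u (S = 82.5): V_u = 1/1.08·[0.9600·0.2056 + 0.0400·6.0556] = 0.4070
Node d (S = 45): V_d = 1/1.08·[0.9600·6.0556 + 0.0400·28.5556] = 6.4403
Node 0 (S = 75): V_0 = 1/1.08·[0.9600·0.4070 + 0.0400·6.4403] = 0.6003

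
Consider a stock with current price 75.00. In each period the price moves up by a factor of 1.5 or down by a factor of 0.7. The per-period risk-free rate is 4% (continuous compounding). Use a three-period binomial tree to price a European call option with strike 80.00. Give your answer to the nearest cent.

22.44

Risk-neutral probability p = (e^0.04 − 0.7)/(1.5 − 0.7) = 0.3408/0.8000 = 0.4260
Terminal stock prices: S_uuu = 253.1, S_uud = 118.1, S_udd = 55.12, S_ddd = 25.72
Terminal payoffs (S − K): max(173.1, 0) = 173.1, max(38.12, 0) = 38.12, max(-24.88, 0) = 0, max(-54.28, 0) = 0
Node uu (S = 168.8): V_uu = e^(−0.04)·[0.4260·173.1250 + 0.5740·38.1250] = 91.8868
Node ud (S = 78.75): V_ud = e^(−0.04)·[0.4260·38.1250 + 0.5740·0.0000] = 15.6049
Node dd (S = 36.75): V_dd = e^(−0.04)·[0.4260·0.0000 + 0.5740·0.0000] = 0.0000
Node u (S = 112.5): V_u = e^(−0.04)·[0.4260·91.8868 + 0.5740·15.6049] = 46.2159
Node d (S = 52.5): V_d = e^(−0.04)·[0.4260·15.6049 + 0.5740·0.0000] = 6.3872
Node 0 (S = 75): V_0 = e^(−0.04)·[0.4260·46.2159 + 0.5740·6.3872] = 22.4390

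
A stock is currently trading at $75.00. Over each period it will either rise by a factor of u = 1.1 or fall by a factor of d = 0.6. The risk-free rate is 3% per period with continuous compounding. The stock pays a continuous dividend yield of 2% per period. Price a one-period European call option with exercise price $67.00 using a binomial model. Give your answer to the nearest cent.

$12.34

Per-period risk-free factor R = e^0.03 = 1.0305; dividend-adjusted growth = e^(0.03−0.02) = 1.0101.
Risk-neutral probability p = (1.0101 − 0.6)/(1.1 − 0.6) = 0.4101/0.5000 = 0.8201
Terminal stock prices: S_u = 82.5, S_d = 45
Terminal payoffs (S − K): max(15.5, 0) = 15.5, max(-22, 0) = 0
Node 0 (S = 75): V_0 = e^(−0.03)·[0.8201·15.5000 + 0.1799·0.0000] = 12.3359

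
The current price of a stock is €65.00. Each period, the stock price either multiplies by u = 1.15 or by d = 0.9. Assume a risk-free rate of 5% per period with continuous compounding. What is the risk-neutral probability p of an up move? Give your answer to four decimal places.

Risk-neutral probability p = (e^0.05 − 0.9)/(1.15 − 0.9) = 0.1513/0.2500 = 0.6051

p = 0.6051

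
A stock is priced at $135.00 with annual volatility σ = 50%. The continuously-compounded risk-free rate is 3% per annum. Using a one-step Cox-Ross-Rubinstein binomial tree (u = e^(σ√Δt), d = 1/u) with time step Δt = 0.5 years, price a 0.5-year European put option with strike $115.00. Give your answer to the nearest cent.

CRR parameters: u = e^(σ√Δt) = e^(0.5·√0.5) = 1.4241, d = 1/u = 0.7022
Per-period rate: rΔt = 0.03·0.5 = 0.015, so R = e^0.015 = 1.0151
Risk-neutral probability p = (e^0.015 − 0.7022)/(1.4241 − 0.7022) = 0.3129/0.7219 = 0.4335
Terminal stock prices: S_u = 192.3, S_d = 94.8
Terminal payoffs (K − S): max(-77.26, 0) = 0, max(20.2, 0) = 20.2
Node 0 (S = 135): V_0 = e^(−0.015)·[0.4335·0.0000 + 0.5665·20.2046] = 11.2764

$11.28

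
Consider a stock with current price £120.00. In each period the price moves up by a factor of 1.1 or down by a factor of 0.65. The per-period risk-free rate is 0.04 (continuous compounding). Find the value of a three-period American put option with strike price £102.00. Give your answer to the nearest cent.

£5.41

Risk-neutral probability p = (e^0.04 − 0.65)/(1.1 − 0.65) = 0.3908/0.4500 = 0.8685
Terminal stock prices: S_uuu = 159.7, S_uud = 94.38, S_udd = 55.77, S_ddd = 32.95
Terminal payoffs (K − S): max(-57.72, 0) = 0, max(7.62, 0) = 7.62, max(46.23, 0) = 46.23, max(69.05, 0) = 69.05
Node uu (S = 145.2): continuation = e^(−0.04)·[0.8685·0.0000 + 0.1315·7.6200] = 0.9630; exercise value = 0.0000 ≤ continuation, so V_uu = 0.9630
Node ud (S = 85.8): continuation = e^(−0.04)·[0.8685·7.6200 + 0.1315·46.2300] = 12.2005; exercise value = 16.2000 > continuation, so V_ud = 16.2000 (exercise)
Node dd (S = 50.7): continuation = e^(−0.04)·[0.8685·46.2300 + 0.1315·69.0450] = 47.3005; exercise value = 51.3000 > continuation, so V_dd = 51.3000 (exercise)
Node u (S = 132): continuation = e^(−0.04)·[0.8685·0.9630 + 0.1315·16.2000] = 2.8508; exercise value = 0.0000 ≤ continuation, so V_u = 2.8508
Node d (S = 78): continuation = e^(−0.04)·[0.8685·16.2000 + 0.1315·51.3000] = 20.0005; exercise value = 24.0000 > continuation, so V_d = 24.0000 (exercise)
Node 0 (S = 120): continuation = e^(−0.04)·[0.8685·2.8508 + 0.1315·24.0000] = 5.4117; exercise value = 0.0000 ≤ continuation, so V_0 = 5.4117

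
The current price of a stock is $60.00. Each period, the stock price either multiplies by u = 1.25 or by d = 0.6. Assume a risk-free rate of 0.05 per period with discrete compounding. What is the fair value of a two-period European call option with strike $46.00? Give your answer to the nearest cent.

Risk-neutral probability p = (1 + 0.05 − 0.6)/(1.25 − 0.6) = 0.4500/0.6500 = 0.6923
Terminal stock prices: S_uu = 93.75, S_ud = 45, S_dd = 21.6
Terminal payoffs (S − K): max(47.75, 0) = 47.75, max(-1, 0) = 0, max(-24.4, 0) = 0
Node u (S = 75): V_u = 1/1.05·[0.6923·47.7500 + 0.3077·0.0000] = 31.4835
Node d (S = 36): V_d = 1/1.05·[0.6923·0.0000 + 0.3077·0.0000] = 0.0000
Node 0 (S = 60): V_0 = 1/1.05·[0.6923·31.4835 + 0.3077·0.0000] = 20.7584

$20.76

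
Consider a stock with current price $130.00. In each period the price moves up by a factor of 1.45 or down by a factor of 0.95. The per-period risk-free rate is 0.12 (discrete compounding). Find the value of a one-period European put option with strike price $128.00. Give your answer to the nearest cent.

$2.65

Risk-neutral probability p = (1 + 0.12 − 0.95)/(1.45 − 0.95) = 0.1700/0.5000 = 0.3400
Terminal stock prices: S_u = 188.5, S_d = 123.5
Terminal payoffs (K − S): max(-60.5, 0) = 0, max(4.5, 0) = 4.5
Node 0 (S = 130): V_0 = 1/1.12·[0.3400·0.0000 + 0.6600·4.5000] = 2.6518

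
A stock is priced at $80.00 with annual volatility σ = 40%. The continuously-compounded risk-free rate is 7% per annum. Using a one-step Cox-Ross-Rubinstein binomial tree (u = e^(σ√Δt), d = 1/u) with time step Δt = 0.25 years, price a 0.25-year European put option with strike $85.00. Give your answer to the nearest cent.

$9.70

CRR parameters: u = e^(σ√Δt) = e^(0.4·√0.25) = 1.2214, d = 1/u = 0.8187
Per-period rate: rΔt = 0.07·0.25 = 0.0175, so R = e^0.0175 = 1.0177
Risk-neutral probability p = (e^0.0175 − 0.8187)/(1.2214 − 0.8187) = 0.1989/0.4027 = 0.4940
Terminal stock prices: S_u = 97.71, S_d = 65.5
Terminal payoffs (K − S): max(-12.71, 0) = 0, max(19.5, 0) = 19.5
Node 0 (S = 80): V_0 = e^(−0.0175)·[0.4940·0.0000 + 0.5060·19.5015] = 9.6964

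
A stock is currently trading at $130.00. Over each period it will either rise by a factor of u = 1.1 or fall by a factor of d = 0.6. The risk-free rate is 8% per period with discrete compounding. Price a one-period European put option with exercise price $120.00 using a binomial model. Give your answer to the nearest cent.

$1.56

Risk-neutral probability p = (1 + 0.08 − 0.6)/(1.1 − 0.6) = 0.4800/0.5000 = 0.9600
Terminal stock prices: S_u = 143, S_d = 78
Terminal payoffs (K − S): max(-23, 0) = 0, max(42, 0) = 42
Node 0 (S = 130): V_0 = 1/1.08·[0.9600·0.0000 + 0.0400·42.0000] = 1.5556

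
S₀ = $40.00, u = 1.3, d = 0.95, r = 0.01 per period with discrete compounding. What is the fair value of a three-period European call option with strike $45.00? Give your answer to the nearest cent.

Risk-neutral probability p = (1 + 0.01 − 0.95)/(1.3 − 0.95) = 0.0600/0.3500 = 0.1714
Terminal stock prices: S_uuu = 87.88, S_uud = 64.22, S_udd = 46.93, S_ddd = 34.29
Terminal payoffs (S − K): max(42.88, 0) = 42.88, max(19.22, 0) = 19.22, max(1.93, 0) = 1.93, max(-10.71, 0) = 0
Node uu (S = 67.6): V_uu = 1/1.01·[0.1714·42.8800 + 0.8286·19.2200] = 23.0455
Node ud (S = 49.4): V_ud = 1/1.01·[0.1714·19.2200 + 0.8286·1.9300] = 4.8455
Node dd (S = 36.1): V_dd = 1/1.01·[0.1714·1.9300 + 0.8286·0.0000] = 0.3276
Node u (S = 52): V_u = 1/1.01·[0.1714·23.0455 + 0.8286·4.8455] = 7.8867
Node d (S = 38): V_d = 1/1.01·[0.1714·4.8455 + 0.8286·0.3276] = 1.0912
Node 0 (S = 40): V_0 = 1/1.01·[0.1714·7.8867 + 0.8286·1.0912] = 2.2338

$2.23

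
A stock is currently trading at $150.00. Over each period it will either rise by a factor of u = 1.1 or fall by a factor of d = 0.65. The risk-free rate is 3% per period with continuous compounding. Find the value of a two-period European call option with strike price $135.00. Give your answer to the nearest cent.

Risk-neutral probability p = (e^0.03 − 0.65)/(1.1 − 0.65) = 0.3805/0.4500 = 0.8455
Terminal stock prices: S_uu = 181.5, S_ud = 107.2, S_dd = 63.38
Terminal payoffs (S − K): max(46.5, 0) = 46.5, max(-27.75, 0) = 0, max(-71.62, 0) = 0
Node u (S = 165): V_u = e^(−0.03)·[0.8455·46.5000 + 0.1545·0.0000] = 38.1517
Node d (S = 97.5): V_d = e^(−0.03)·[0.8455·0.0000 + 0.1545·0.0000] = 0.0000
Node 0 (S = 150): V_0 = e^(−0.03)·[0.8455·38.1517 + 0.1545·0.0000] = 31.3023

$31.30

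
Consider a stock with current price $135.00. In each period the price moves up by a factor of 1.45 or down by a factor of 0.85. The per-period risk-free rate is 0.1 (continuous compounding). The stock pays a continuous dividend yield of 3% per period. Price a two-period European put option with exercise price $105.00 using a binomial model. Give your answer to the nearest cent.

Per-period risk-free factor R = e^0.1 = 1.1052; dividend-adjusted growth = e^(0.1−0.03) = 1.0725.
Risk-neutral probability p = (1.0725 − 0.85)/(1.45 − 0.85) = 0.2225/0.6000 = 0.3708
Terminal stock prices: S_uu = 283.8, S_ud = 166.4, S_dd = 97.54
Terminal payoffs (K − S): max(-178.8, 0) = 0, max(-61.39, 0) = 0, max(7.463, 0) = 7.463
Node u (S = 195.8): V_u = e^(−0.1)·[0.3708·0.0000 + 0.6292·0.0000] = 0.0000
Node d (S = 114.8): V_d = e^(−0.1)·[0.3708·0.0000 + 0.6292·7.4625] = 4.2483
Node 0 (S = 135): V_0 = e^(−0.1)·[0.3708·0.0000 + 0.6292·4.2483] = 2.4185

$2.42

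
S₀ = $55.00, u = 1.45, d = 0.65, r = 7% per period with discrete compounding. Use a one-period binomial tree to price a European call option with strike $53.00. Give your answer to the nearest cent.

$13.13

Risk-neutral probability p = (1 + 0.07 − 0.65)/(1.45 − 0.65) = 0.4200/0.8000 = 0.5250
Terminal stock prices: S_u = 79.75, S_d = 35.75
Terminal payoffs (S − K): max(26.75, 0) = 26.75, max(-17.25, 0) = 0
Node 0 (S = 55): V_0 = 1/1.07·[0.5250·26.7500 + 0.4750·0.0000] = 13.1250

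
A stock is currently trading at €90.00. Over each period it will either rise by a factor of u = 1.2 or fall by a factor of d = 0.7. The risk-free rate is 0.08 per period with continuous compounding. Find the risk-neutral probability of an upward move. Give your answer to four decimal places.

p = 0.7666

Risk-neutral probability p = (e^0.08 − 0.7)/(1.2 − 0.7) = 0.3833/0.5000 = 0.7666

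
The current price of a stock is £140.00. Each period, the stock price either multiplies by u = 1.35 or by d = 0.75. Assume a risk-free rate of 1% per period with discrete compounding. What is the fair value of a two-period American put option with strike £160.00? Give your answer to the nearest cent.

£35.25

Risk-neutral probability p = (1 + 0.01 − 0.75)/(1.35 − 0.75) = 0.2600/0.6000 = 0.4333
Terminal stock prices: S_uu = 255.2, S_ud = 141.8, S_dd = 78.75
Terminal payoffs (K − S): max(-95.15, 0) = 0, max(18.25, 0) = 18.25, max(81.25, 0) = 81.25
Node u (S = 189): continuation = 1/1.01·[0.4333·0.0000 + 0.5667·18.2500] = 10.2393; exercise value = 0.0000 ≤ continuation, so V_u = 10.2393
Node d (S = 105): continuation = 1/1.01·[0.4333·18.2500 + 0.5667·81.2500] = 53.4158; exercise value = 55.0000 > continuation, so V_d = 55.0000 (exercise)
Node 0 (S = 140): continuation = 1/1.01·[0.4333·10.2393 + 0.5667·55.0000] = 35.2512; exercise value = 20.0000 ≤ continuation, so V_0 = 35.2512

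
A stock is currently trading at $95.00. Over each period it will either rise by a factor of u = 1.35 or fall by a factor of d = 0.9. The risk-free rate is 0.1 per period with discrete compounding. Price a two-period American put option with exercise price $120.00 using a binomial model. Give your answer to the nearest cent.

Risk-neutral probability p = (1 + 0.1 − 0.9)/(1.35 − 0.9) = 0.2000/0.4500 = 0.4444
Terminal stock prices: S_uu = 173.1, S_ud = 115.4, S_dd = 76.95
Terminal payoffs (K − S): max(-53.14, 0) = 0, max(4.575, 0) = 4.575, max(43.05, 0) = 43.05
Node u (S = 128.2): continuation = 1/1.1·[0.4444·0.0000 + 0.5556·4.5750] = 2.3106; exercise value = 0.0000 ≤ continuation, so V_u = 2.3106
Node d (S = 85.5): continuation = 1/1.1·[0.4444·4.5750 + 0.5556·43.0500] = 23.5909; exercise value = 34.5000 > continuation, so V_d = 34.5000 (exercise)
Node 0 (S = 95): continuation = 1/1.1·[0.4444·2.3106 + 0.5556·34.5000] = 18.3578; exercise value = 25.0000 > continuation, so V_0 = 25.0000 (exercise)

$25.00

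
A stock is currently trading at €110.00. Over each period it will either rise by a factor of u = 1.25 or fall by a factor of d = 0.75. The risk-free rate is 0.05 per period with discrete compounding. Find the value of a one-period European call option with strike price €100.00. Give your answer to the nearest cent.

Risk-neutral probability p = (1 + 0.05 − 0.75)/(1.25 − 0.75) = 0.3000/0.5000 = 0.6000
Terminal stock prices: S_u = 137.5, S_d = 82.5
Terminal payoffs (S − K): max(37.5, 0) = 37.5, max(-17.5, 0) = 0
Node 0 (S = 110): V_0 = 1/1.05·[0.6000·37.5000 + 0.4000·0.0000] = 21.4286

€21.43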